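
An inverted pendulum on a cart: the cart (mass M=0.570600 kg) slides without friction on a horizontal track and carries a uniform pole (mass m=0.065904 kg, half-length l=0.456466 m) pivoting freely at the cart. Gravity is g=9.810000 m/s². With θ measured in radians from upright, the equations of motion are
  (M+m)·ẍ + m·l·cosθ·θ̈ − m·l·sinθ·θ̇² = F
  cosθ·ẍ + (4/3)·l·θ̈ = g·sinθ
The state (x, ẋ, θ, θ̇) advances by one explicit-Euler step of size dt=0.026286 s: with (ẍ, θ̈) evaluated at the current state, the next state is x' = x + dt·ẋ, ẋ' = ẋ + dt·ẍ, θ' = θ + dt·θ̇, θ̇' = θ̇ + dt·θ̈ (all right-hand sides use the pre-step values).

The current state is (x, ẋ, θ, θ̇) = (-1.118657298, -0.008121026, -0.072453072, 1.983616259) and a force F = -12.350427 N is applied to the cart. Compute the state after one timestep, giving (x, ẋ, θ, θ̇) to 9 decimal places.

sinθ=-0.072389699, cosθ=0.997376424
temp = (F + m·l·θ̇²·sinθ)/(M+m) = (-12.350427 + -0.008568648)/0.636504 = -19.416996041
θ̈ = (g·sinθ − cosθ·temp)/(l·(4/3 − m·cos²θ/(M+m))) = 33.218845663
ẍ = temp − m·l·θ̈·cosθ/(M+m) = -20.982891292
Euler: x'=-1.118657298+0.026286·-0.008121026=-1.118870767, ẋ'=-0.008121026+0.026286·-20.982891292=-0.559677306
       θ'=-0.072453072+0.026286·1.983616259=-0.020311735, θ̇'=1.983616259+0.026286·33.218845663=2.856806836

(-1.118870767, -0.559677306, -0.020311735, 2.856806836)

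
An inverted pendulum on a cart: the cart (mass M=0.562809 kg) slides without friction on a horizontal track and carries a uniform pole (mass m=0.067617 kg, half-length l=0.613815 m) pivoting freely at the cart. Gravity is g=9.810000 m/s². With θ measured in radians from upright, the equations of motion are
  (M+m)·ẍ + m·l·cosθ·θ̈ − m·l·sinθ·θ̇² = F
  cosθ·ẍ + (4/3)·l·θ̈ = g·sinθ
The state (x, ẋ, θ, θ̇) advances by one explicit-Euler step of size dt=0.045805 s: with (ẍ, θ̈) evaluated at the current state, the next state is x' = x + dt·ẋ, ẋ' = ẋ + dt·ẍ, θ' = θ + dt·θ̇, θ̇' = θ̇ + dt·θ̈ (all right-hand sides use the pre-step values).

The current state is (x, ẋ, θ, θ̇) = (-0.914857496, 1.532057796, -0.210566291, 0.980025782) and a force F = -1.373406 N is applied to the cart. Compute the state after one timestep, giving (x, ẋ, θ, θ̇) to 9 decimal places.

(-0.844681589, 1.431301852, -0.165676210, 0.985659590)

sinθ=-0.209013716, cosθ=0.977912709
temp = (F + m·l·θ̇²·sinθ)/(M+m) = (-1.373406 + -0.008331883)/0.630426 = -2.191752693
θ̈ = (g·sinθ − cosθ·temp)/(l·(4/3 − m·cos²θ/(M+m))) = 0.122995474
ẍ = temp − m·l·θ̈·cosθ/(M+m) = -2.199671295
Euler: x'=-0.914857496+0.045805·1.532057796=-0.844681589, ẋ'=1.532057796+0.045805·-2.199671295=1.431301852
       θ'=-0.210566291+0.045805·0.980025782=-0.165676210, θ̇'=0.980025782+0.045805·0.122995474=0.985659590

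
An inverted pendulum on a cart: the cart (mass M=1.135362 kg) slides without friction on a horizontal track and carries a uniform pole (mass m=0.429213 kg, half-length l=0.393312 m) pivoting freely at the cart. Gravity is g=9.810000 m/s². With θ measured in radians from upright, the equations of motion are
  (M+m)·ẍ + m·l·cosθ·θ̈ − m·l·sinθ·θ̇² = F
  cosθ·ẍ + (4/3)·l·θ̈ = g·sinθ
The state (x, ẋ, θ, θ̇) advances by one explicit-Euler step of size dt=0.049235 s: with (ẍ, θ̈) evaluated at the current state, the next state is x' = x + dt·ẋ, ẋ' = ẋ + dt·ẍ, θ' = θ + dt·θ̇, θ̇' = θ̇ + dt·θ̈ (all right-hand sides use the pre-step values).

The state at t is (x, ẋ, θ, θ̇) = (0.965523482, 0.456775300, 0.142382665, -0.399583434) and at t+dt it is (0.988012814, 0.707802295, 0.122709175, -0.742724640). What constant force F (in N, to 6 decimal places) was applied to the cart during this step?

ẍ = (ẋ'−ẋ)/dt = (0.707802295−0.456775300)/0.049235 = 5.098548
θ̈ = (θ̇'−θ̇)/dt = (-0.742724640−-0.399583434)/0.049235 = -6.969457
sinθ=0.141902, cosθ=0.989881
F = (M+m)·ẍ + m·l·cosθ·θ̈ − m·l·sinθ·θ̇² = 7.977060 + -1.164640 − 0.003825 = 6.808595

F = 6.808595 N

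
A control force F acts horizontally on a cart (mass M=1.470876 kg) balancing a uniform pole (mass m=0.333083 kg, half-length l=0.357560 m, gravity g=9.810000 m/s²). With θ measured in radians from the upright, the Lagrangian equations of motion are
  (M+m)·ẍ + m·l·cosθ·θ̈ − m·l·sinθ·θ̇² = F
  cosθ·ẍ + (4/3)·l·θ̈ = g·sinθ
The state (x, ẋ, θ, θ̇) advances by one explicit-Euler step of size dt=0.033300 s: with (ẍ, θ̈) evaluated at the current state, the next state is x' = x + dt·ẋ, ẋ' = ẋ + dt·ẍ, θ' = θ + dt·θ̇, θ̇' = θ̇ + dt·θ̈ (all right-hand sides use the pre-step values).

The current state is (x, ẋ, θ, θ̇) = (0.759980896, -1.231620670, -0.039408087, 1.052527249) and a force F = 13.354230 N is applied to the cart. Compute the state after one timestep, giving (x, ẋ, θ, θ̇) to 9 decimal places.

(0.718967928, -0.943601713, -0.004358930, 0.421866173)

sinθ=-0.039397888, cosθ=0.999223602
temp = (F + m·l·θ̇²·sinθ)/(M+m) = (13.354230 + -0.005198057)/1.803959 = 7.399853291
θ̈ = (g·sinθ − cosθ·temp)/(l·(4/3 − m·cos²θ/(M+m))) = -18.938771063
ẍ = temp − m·l·θ̈·cosθ/(M+m) = 8.649217934
Euler: x'=0.759980896+0.033300·-1.231620670=0.718967928, ẋ'=-1.231620670+0.033300·8.649217934=-0.943601713
       θ'=-0.039408087+0.033300·1.052527249=-0.004358930, θ̇'=1.052527249+0.033300·-18.938771063=0.421866173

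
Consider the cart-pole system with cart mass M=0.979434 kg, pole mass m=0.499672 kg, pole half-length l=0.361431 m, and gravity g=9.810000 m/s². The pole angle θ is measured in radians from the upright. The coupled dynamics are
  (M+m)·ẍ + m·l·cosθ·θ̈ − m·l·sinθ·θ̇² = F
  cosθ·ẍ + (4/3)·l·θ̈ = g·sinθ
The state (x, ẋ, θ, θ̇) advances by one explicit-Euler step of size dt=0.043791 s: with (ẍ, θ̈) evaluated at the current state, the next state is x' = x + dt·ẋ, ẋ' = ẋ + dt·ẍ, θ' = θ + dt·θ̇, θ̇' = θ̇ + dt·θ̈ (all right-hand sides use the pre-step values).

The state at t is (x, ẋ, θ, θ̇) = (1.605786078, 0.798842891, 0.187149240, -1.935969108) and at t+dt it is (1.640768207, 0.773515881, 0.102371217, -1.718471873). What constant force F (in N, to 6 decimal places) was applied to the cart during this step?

F = -0.100085 N

ẍ = (ẋ'−ẋ)/dt = (0.773515881−0.798842891)/0.043791 = -0.578361
θ̈ = (θ̇'−θ̇)/dt = (-1.718471873−-1.935969108)/0.043791 = 4.966711
sinθ=0.186059, cosθ=0.982539
F = (M+m)·ẍ + m·l·cosθ·θ̈ − m·l·sinθ·θ̇² = -0.855457 + 0.881310 − 0.125938 = -0.100085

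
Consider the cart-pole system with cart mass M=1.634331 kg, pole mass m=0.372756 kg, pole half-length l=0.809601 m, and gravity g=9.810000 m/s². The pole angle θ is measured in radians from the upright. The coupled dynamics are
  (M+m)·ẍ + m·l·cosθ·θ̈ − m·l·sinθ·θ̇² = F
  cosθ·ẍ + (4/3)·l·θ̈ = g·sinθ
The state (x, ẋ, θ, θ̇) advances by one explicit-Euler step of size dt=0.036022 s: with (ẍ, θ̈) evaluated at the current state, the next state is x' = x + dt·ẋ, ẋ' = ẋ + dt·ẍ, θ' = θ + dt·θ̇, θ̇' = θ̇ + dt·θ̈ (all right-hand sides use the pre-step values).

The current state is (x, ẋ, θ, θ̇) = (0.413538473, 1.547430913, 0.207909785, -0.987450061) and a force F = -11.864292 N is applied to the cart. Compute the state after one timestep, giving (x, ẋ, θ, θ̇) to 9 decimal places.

sinθ=0.206415151, cosθ=0.978464504
temp = (F + m·l·θ̇²·sinθ)/(M+m) = (-11.864292 + 0.060738985)/2.007087 = -5.880937406
θ̈ = (g·sinθ − cosθ·temp)/(l·(4/3 − m·cos²θ/(M+m))) = 8.315439230
ẍ = temp − m·l·θ̈·cosθ/(M+m) = -7.104312824
Euler: x'=0.413538473+0.036022·1.547430913=0.469280029, ẋ'=1.547430913+0.036022·-7.104312824=1.291519356
       θ'=0.207909785+0.036022·-0.987450061=0.172339859, θ̇'=-0.987450061+0.036022·8.315439230=-0.687911309

(0.469280029, 1.291519356, 0.172339859, -0.687911309)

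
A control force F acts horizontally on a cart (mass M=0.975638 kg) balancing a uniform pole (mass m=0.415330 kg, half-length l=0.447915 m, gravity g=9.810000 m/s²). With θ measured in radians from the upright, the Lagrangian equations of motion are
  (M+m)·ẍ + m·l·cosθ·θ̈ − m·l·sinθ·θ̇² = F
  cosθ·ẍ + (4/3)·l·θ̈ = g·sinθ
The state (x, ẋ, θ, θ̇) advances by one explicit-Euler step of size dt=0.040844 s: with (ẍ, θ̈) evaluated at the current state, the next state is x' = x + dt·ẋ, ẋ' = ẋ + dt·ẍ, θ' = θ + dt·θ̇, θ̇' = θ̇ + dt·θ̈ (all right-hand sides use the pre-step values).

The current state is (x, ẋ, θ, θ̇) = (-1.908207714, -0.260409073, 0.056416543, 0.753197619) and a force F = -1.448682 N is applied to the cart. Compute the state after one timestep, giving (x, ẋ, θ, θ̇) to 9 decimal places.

sinθ=0.056386620, cosθ=0.998409009
temp = (F + m·l·θ̇²·sinθ)/(M+m) = (-1.448682 + 0.005950903)/1.390968 = -1.037213723
θ̈ = (g·sinθ − cosθ·temp)/(l·(4/3 − m·cos²θ/(M+m))) = 3.424680711
ẍ = temp − m·l·θ̈·cosθ/(M+m) = -1.494512825
Euler: x'=-1.908207714+0.040844·-0.260409073=-1.918843862, ẋ'=-0.260409073+0.040844·-1.494512825=-0.321450955
       θ'=0.056416543+0.040844·0.753197619=0.087180147, θ̇'=0.753197619+0.040844·3.424680711=0.893075278

(-1.918843862, -0.321450955, 0.087180147, 0.893075278)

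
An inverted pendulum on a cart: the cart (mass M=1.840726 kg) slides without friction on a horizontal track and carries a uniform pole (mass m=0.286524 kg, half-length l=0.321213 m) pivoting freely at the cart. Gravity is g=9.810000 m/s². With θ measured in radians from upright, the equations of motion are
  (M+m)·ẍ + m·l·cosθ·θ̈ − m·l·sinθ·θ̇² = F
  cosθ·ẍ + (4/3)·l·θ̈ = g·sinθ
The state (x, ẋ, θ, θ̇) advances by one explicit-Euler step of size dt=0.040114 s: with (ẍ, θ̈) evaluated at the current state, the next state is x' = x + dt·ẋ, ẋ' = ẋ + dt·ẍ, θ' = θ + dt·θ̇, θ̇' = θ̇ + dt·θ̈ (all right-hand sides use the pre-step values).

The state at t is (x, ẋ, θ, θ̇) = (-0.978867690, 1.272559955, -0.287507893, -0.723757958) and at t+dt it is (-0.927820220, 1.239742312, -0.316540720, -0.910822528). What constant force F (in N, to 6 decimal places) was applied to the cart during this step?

F = -2.138226 N

ẍ = (ẋ'−ẋ)/dt = (1.239742312−1.272559955)/0.040114 = -0.818109
θ̈ = (θ̇'−θ̇)/dt = (-0.910822528−-0.723757958)/0.040114 = -4.663324
sinθ=-0.283563, cosθ=0.958954
F = (M+m)·ẍ + m·l·cosθ·θ̈ − m·l·sinθ·θ̇² = -1.740323 + -0.411573 − -0.013671 = -2.138226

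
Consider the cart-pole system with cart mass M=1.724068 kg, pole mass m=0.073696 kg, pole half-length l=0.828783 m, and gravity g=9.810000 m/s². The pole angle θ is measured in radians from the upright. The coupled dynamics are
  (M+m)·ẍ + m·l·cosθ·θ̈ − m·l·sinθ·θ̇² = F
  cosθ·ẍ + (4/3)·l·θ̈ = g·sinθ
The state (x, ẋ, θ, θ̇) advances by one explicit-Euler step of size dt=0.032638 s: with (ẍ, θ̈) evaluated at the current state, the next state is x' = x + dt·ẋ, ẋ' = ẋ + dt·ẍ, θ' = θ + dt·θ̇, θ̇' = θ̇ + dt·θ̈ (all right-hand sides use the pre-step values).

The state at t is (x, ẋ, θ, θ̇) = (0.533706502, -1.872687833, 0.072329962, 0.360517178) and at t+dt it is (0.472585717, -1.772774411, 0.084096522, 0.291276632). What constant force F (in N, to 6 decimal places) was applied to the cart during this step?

ẍ = (ẋ'−ẋ)/dt = (-1.772774411−-1.872687833)/0.032638 = 3.061261
θ̈ = (θ̇'−θ̇)/dt = (0.291276632−0.360517178)/0.032638 = -2.121470
sinθ=0.072267, cosθ=0.997385
F = (M+m)·ẍ + m·l·cosθ·θ̈ − m·l·sinθ·θ̇² = 5.503424 + -0.129236 − 0.000574 = 5.373614

F = 5.373614 N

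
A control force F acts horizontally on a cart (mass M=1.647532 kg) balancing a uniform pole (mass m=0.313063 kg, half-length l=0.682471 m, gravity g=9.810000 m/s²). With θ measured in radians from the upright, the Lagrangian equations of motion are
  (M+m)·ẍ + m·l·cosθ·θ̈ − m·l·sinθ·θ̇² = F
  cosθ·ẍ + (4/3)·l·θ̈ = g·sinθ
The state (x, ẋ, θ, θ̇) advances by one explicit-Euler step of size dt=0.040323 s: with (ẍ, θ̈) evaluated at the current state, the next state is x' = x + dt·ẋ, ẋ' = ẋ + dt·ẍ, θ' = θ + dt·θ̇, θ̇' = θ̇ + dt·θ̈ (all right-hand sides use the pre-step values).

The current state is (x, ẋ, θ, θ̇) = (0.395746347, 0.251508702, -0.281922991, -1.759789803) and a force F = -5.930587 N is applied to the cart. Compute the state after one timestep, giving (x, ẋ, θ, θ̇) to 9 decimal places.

sinθ=-0.278203237, cosθ=0.960522232
temp = (F + m·l·θ̇²·sinθ)/(M+m) = (-5.930587 + -0.184077080)/1.960595 = -3.118779799
θ̈ = (g·sinθ − cosθ·temp)/(l·(4/3 − m·cos²θ/(M+m))) = 0.329227648
ẍ = temp − m·l·θ̈·cosθ/(M+m) = -3.153241109
Euler: x'=0.395746347+0.040323·0.251508702=0.405887932, ẋ'=0.251508702+0.040323·-3.153241109=0.124360561
       θ'=-0.281922991+0.040323·-1.759789803=-0.352882995, θ̇'=-1.759789803+0.040323·0.329227648=-1.746514357

(0.405887932, 0.124360561, -0.352882995, -1.746514357)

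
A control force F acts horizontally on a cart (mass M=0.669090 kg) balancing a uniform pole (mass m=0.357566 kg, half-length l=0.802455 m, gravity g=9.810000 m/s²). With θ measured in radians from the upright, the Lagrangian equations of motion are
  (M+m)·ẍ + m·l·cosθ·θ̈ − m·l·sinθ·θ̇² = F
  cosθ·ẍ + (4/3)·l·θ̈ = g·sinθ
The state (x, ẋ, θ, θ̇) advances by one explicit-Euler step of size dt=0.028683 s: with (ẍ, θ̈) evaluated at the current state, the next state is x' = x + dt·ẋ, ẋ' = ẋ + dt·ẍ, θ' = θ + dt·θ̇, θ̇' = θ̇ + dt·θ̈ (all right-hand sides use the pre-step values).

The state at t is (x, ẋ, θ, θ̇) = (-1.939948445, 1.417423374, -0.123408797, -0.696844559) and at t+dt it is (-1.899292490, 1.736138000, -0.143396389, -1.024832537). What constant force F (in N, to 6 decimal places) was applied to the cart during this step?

F = 8.168886 N

ẍ = (ẋ'−ẋ)/dt = (1.736138000−1.417423374)/0.028683 = 11.111621
θ̈ = (θ̇'−θ̇)/dt = (-1.024832537−-0.696844559)/0.028683 = -11.434926
sinθ=-0.123096, cosθ=0.992395
F = (M+m)·ẍ + m·l·cosθ·θ̈ − m·l·sinθ·θ̇² = 11.407812 + -3.256077 − -0.017151 = 8.168886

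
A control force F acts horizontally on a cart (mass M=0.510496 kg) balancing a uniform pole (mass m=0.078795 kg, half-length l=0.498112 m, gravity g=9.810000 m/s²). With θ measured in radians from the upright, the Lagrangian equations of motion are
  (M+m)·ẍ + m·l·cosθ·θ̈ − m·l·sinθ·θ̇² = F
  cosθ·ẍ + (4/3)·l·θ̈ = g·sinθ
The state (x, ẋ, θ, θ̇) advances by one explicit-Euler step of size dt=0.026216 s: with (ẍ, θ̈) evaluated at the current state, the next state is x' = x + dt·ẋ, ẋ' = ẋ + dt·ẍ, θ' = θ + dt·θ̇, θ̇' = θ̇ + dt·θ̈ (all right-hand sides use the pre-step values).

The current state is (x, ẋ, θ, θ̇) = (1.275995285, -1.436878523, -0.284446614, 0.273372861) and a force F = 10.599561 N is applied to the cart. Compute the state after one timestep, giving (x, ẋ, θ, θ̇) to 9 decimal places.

(1.238326078, -0.909719712, -0.277279871, -0.597135021)

sinθ=-0.280626345, cosθ=0.959817094
temp = (F + m·l·θ̇²·sinθ)/(M+m) = (10.599561 + -0.000823123)/0.589291 = 17.985575678
θ̈ = (g·sinθ − cosθ·temp)/(l·(4/3 − m·cos²θ/(M+m))) = -33.205213698
ẍ = temp − m·l·θ̈·cosθ/(M+m) = 20.108285434
Euler: x'=1.275995285+0.026216·-1.436878523=1.238326078, ẋ'=-1.436878523+0.026216·20.108285434=-0.909719712
       θ'=-0.284446614+0.026216·0.273372861=-0.277279871, θ̇'=0.273372861+0.026216·-33.205213698=-0.597135021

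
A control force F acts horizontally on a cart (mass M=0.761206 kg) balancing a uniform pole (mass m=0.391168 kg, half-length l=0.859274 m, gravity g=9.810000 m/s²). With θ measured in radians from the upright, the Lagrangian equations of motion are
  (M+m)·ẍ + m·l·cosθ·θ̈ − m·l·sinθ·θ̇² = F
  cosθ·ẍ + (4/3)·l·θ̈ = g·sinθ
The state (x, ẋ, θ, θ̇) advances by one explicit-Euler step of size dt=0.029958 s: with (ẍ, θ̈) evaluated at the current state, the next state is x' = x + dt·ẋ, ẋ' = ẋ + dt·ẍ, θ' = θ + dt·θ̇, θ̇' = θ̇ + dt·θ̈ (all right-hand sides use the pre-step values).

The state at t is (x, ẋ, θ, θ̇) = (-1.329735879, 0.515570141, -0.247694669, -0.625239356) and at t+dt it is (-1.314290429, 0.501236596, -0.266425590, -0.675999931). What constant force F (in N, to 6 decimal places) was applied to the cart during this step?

F = -1.071282 N

ẍ = (ẋ'−ẋ)/dt = (0.501236596−0.515570141)/0.029958 = -0.478455
θ̈ = (θ̇'−θ̇)/dt = (-0.675999931−-0.625239356)/0.029958 = -1.694391
sinθ=-0.245170, cosθ=0.969480
F = (M+m)·ẍ + m·l·cosθ·θ̈ − m·l·sinθ·θ̇² = -0.551359 + -0.552138 − -0.032215 = -1.071282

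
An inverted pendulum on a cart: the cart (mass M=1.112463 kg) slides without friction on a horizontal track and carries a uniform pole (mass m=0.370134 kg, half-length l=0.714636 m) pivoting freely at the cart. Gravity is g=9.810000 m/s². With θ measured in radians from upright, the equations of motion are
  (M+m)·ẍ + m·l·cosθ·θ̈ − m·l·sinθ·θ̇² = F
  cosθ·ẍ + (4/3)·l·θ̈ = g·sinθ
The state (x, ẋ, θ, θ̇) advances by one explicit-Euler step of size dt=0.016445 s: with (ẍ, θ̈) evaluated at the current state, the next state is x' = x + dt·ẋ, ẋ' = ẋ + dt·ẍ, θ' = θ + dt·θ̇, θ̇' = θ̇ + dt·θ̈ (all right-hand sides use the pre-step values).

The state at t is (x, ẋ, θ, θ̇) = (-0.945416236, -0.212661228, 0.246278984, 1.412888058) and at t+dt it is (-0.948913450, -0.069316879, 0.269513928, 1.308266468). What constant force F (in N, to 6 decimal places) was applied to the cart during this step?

F = 11.162441 N

ẍ = (ẋ'−ẋ)/dt = (-0.069316879−-0.212661228)/0.016445 = 8.716592
θ̈ = (θ̇'−θ̇)/dt = (1.308266468−1.412888058)/0.016445 = -6.361909
sinθ=0.243797, cosθ=0.969826
F = (M+m)·ẍ + m·l·cosθ·θ̈ − m·l·sinθ·θ̇² = 12.923193 + -1.632019 − 0.128732 = 11.162441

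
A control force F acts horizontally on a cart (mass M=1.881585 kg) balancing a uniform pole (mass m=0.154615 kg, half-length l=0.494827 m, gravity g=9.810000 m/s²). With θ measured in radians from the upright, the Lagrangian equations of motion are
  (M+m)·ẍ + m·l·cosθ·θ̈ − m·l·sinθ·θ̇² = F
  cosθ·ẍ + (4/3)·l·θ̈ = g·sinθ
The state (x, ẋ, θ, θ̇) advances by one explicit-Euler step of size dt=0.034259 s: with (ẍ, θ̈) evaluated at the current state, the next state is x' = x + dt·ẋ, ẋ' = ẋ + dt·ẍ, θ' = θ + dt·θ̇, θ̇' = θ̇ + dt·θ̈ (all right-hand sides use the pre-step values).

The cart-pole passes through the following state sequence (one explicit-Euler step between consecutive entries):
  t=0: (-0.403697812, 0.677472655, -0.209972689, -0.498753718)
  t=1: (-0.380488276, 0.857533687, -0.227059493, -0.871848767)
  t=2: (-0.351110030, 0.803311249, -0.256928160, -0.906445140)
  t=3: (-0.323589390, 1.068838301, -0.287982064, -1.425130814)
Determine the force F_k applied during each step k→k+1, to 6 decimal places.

F_0 = 9.891079 N
F_1 = -3.284923 N
F_2 = 14.677387 N

step 0→1:
  ẍ = (ẋ'−ẋ)/dt = (0.857533687−0.677472655)/0.034259 = 5.255875
  θ̈ = (θ̇'−θ̇)/dt = (-0.871848767−-0.498753718)/0.034259 = -10.890424
  sinθ=-0.208433, cosθ=0.978037
  F = (M+m)·ẍ + m·l·cosθ·θ̈ − m·l·sinθ·θ̇² = 10.702013 + -0.814901 − -0.003967 = 9.891079
step 1→2:
  ẍ = (ẋ'−ẋ)/dt = (0.803311249−0.857533687)/0.034259 = -1.582721
  θ̈ = (θ̇'−θ̇)/dt = (-0.906445140−-0.871848767)/0.034259 = -1.009848
  sinθ=-0.225113, cosθ=0.974333
  F = (M+m)·ẍ + m·l·cosθ·θ̈ − m·l·sinθ·θ̇² = -3.222736 + -0.075278 − -0.013091 = -3.284923
step 2→3:
  ẍ = (ẋ'−ẋ)/dt = (1.068838301−0.803311249)/0.034259 = 7.750578
  θ̈ = (θ̇'−θ̇)/dt = (-1.425130814−-0.906445140)/0.034259 = -15.140129
  sinθ=-0.254111, cosθ=0.967175
  F = (M+m)·ẍ + m·l·cosθ·θ̈ − m·l·sinθ·θ̇² = 15.781727 + -1.120314 − -0.015974 = 14.677387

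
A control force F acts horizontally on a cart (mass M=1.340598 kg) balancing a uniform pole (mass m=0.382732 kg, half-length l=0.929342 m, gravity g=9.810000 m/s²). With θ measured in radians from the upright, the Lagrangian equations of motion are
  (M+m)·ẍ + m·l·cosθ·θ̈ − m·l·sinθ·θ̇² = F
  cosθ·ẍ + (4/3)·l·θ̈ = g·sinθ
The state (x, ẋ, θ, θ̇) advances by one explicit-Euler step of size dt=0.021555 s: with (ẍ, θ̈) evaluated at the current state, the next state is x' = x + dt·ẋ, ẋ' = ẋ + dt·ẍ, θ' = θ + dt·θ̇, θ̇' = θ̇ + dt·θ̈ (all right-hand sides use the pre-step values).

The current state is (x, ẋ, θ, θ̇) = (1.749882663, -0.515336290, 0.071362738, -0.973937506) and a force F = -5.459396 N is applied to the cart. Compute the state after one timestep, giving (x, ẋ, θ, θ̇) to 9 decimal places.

sinθ=0.071302183, cosθ=0.997454760
temp = (F + m·l·θ̇²·sinθ)/(M+m) = (-5.459396 + 0.024056661)/1.723330 = -3.153974769
θ̈ = (g·sinθ − cosθ·temp)/(l·(4/3 − m·cos²θ/(M+m))) = 3.719783299
ẍ = temp − m·l·θ̈·cosθ/(M+m) = -3.919770144
Euler: x'=1.749882663+0.021555·-0.515336290=1.738774589, ẋ'=-0.515336290+0.021555·-3.919770144=-0.599826935
       θ'=0.071362738+0.021555·-0.973937506=0.050369515, θ̇'=-0.973937506+0.021555·3.719783299=-0.893757577

(1.738774589, -0.599826935, 0.050369515, -0.893757577)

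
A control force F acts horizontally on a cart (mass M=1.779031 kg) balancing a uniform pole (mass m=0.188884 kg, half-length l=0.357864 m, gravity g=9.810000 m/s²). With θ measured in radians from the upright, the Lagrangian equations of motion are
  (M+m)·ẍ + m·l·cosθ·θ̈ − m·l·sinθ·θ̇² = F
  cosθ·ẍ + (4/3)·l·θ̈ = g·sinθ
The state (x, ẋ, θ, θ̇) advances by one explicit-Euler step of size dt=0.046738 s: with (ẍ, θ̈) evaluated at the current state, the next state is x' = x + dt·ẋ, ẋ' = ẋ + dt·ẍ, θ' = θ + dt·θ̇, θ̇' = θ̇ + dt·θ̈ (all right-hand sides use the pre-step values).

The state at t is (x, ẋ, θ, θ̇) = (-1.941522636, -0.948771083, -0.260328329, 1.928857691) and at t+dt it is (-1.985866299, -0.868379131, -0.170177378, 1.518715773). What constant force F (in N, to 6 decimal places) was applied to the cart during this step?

F = 2.876474 N

ẍ = (ẋ'−ẋ)/dt = (-0.868379131−-0.948771083)/0.046738 = 1.720055
θ̈ = (θ̇'−θ̇)/dt = (1.518715773−1.928857691)/0.046738 = -8.775342
sinθ=-0.257398, cosθ=0.966306
F = (M+m)·ẍ + m·l·cosθ·θ̈ − m·l·sinθ·θ̇² = 3.384923 + -0.573181 − -0.064732 = 2.876474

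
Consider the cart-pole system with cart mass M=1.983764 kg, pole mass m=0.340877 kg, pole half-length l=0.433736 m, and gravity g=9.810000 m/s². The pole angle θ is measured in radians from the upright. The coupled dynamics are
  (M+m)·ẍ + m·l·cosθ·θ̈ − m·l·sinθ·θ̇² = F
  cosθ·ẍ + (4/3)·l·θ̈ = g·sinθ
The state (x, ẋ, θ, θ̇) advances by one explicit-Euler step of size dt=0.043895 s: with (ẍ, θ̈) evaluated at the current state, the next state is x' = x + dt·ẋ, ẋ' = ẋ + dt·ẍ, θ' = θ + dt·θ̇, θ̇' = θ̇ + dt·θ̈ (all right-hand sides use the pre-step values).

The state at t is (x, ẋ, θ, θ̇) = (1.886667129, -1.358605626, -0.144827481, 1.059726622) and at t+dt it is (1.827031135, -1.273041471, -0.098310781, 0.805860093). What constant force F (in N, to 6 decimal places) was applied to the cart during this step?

F = 3.709225 N

ẍ = (ẋ'−ẋ)/dt = (-1.273041471−-1.358605626)/0.043895 = 1.949292
θ̈ = (θ̇'−θ̇)/dt = (0.805860093−1.059726622)/0.043895 = -5.783495
sinθ=-0.144322, cosθ=0.989531
F = (M+m)·ẍ + m·l·cosθ·θ̈ − m·l·sinθ·θ̇² = 4.531403 + -0.846141 − -0.023963 = 3.709225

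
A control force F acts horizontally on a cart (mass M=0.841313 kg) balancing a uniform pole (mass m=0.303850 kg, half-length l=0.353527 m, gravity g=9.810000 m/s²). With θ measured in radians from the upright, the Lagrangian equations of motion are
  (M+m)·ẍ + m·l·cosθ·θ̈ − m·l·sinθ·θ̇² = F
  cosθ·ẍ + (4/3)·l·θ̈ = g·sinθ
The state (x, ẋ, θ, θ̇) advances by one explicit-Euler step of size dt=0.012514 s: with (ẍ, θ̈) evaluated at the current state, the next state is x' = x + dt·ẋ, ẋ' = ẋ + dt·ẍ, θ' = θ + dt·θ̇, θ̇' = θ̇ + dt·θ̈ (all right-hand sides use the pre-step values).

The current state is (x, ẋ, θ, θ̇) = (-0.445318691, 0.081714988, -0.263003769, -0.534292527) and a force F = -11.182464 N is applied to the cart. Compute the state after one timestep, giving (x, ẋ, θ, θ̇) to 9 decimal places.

(-0.444296110, -0.060900016, -0.269689906, -0.309850823)

sinθ=-0.259982200, cosθ=0.965613409
temp = (F + m·l·θ̇²·sinθ)/(M+m) = (-11.182464 + -0.007972300)/1.145163 = -9.771915701
θ̈ = (g·sinθ − cosθ·temp)/(l·(4/3 − m·cos²θ/(M+m))) = 17.935248866
ẍ = temp − m·l·θ̈·cosθ/(M+m) = -11.396436276
Euler: x'=-0.445318691+0.012514·0.081714988=-0.444296110, ẋ'=0.081714988+0.012514·-11.396436276=-0.060900016
       θ'=-0.263003769+0.012514·-0.534292527=-0.269689906, θ̇'=-0.534292527+0.012514·17.935248866=-0.309850823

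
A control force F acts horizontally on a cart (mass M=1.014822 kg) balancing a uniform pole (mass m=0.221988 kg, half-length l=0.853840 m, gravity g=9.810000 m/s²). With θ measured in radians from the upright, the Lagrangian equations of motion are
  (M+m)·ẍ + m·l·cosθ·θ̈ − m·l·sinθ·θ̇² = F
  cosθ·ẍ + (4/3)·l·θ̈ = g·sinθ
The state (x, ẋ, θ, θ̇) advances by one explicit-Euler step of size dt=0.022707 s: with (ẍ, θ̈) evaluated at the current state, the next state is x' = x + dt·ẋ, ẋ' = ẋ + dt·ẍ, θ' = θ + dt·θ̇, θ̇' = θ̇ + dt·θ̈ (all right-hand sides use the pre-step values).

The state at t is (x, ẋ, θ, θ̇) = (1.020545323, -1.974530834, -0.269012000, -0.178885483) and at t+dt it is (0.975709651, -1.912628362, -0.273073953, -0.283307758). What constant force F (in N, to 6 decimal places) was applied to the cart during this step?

F = 2.533035 N

ẍ = (ẋ'−ẋ)/dt = (-1.912628362−-1.974530834)/0.022707 = 2.726141
θ̈ = (θ̇'−θ̇)/dt = (-0.283307758−-0.178885483)/0.022707 = -4.598682
sinθ=-0.265779, cosθ=0.964034
F = (M+m)·ẍ + m·l·cosθ·θ̈ − m·l·sinθ·θ̇² = 3.371718 + -0.840295 − -0.001612 = 2.533035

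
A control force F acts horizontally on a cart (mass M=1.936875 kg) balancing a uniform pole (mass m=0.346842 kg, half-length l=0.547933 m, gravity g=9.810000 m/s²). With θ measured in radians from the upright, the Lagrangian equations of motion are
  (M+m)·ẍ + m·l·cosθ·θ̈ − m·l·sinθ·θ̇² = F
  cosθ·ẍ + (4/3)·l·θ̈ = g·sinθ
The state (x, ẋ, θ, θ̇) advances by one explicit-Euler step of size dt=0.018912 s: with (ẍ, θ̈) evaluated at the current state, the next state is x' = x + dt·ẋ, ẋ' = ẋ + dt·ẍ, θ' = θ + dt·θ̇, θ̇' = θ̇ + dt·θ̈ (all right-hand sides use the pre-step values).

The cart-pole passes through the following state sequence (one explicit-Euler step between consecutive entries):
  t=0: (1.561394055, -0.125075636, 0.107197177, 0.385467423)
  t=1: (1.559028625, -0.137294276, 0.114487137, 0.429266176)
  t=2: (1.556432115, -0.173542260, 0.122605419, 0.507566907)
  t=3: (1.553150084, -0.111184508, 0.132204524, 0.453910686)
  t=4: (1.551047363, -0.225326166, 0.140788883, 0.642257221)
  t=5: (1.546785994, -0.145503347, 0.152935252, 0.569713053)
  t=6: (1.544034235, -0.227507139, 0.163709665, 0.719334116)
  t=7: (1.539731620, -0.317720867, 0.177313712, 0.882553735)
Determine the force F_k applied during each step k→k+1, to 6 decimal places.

step 0→1:
  ẍ = (ẋ'−ẋ)/dt = (-0.137294276−-0.125075636)/0.018912 = -0.646079
  θ̈ = (θ̇'−θ̇)/dt = (0.429266176−0.385467423)/0.018912 = 2.315924
  sinθ=0.106992, cosθ=0.994260
  F = (M+m)·ẍ + m·l·cosθ·θ̈ − m·l·sinθ·θ̇² = -1.475461 + 0.437606 − 0.003021 = -1.040876
step 1→2:
  ẍ = (ẋ'−ẋ)/dt = (-0.173542260−-0.137294276)/0.018912 = -1.916666
  θ̈ = (θ̇'−θ̇)/dt = (0.507566907−0.429266176)/0.018912 = 4.140267
  sinθ=0.114237, cosθ=0.993454
  F = (M+m)·ẍ + m·l·cosθ·θ̈ − m·l·sinθ·θ̇² = -4.377122 + 0.781691 − 0.004001 = -3.599432
step 2→3:
  ẍ = (ẋ'−ẋ)/dt = (-0.111184508−-0.173542260)/0.018912 = 3.297258
  θ̈ = (θ̇'−θ̇)/dt = (0.453910686−0.507566907)/0.018912 = -2.837152
  sinθ=0.122298, cosθ=0.992493
  F = (M+m)·ẍ + m·l·cosθ·θ̈ − m·l·sinθ·θ̇² = 7.530005 + -0.535142 − 0.005988 = 6.988875
step 3→4:
  ẍ = (ẋ'−ẋ)/dt = (-0.225326166−-0.111184508)/0.018912 = -6.035409
  θ̈ = (θ̇'−θ̇)/dt = (0.642257221−0.453910686)/0.018912 = 9.959102
  sinθ=0.131820, cosθ=0.991274
  F = (M+m)·ẍ + m·l·cosθ·θ̈ − m·l·sinθ·θ̇² = -13.783167 + 1.876173 − 0.005162 = -11.912155
step 4→5:
  ẍ = (ẋ'−ẋ)/dt = (-0.145503347−-0.225326166)/0.018912 = 4.220750
  θ̈ = (θ̇'−θ̇)/dt = (0.569713053−0.642257221)/0.018912 = -3.835880
  sinθ=0.140324, cosθ=0.990106
  F = (M+m)·ẍ + m·l·cosθ·θ̈ − m·l·sinθ·θ̇² = 9.638998 + -0.721781 − 0.011000 = 8.906216
step 5→6:
  ẍ = (ẋ'−ẋ)/dt = (-0.227507139−-0.145503347)/0.018912 = -4.336072
  θ̈ = (θ̇'−θ̇)/dt = (0.719334116−0.569713053)/0.018912 = 7.911435
  sinθ=0.152340, cosθ=0.988328
  F = (M+m)·ẍ + m·l·cosθ·θ̈ − m·l·sinθ·θ̇² = -9.902361 + 1.485989 − 0.009397 = -8.425769
step 6→7:
  ẍ = (ẋ'−ẋ)/dt = (-0.317720867−-0.227507139)/0.018912 = -4.770184
  θ̈ = (θ̇'−θ̇)/dt = (0.882553735−0.719334116)/0.018912 = 8.630479
  sinθ=0.162979, cosθ=0.986629
  F = (M+m)·ẍ + m·l·cosθ·θ̈ − m·l·sinθ·θ̇² = -10.893751 + 1.618259 − 0.016027 = -9.291519

F_0 = -1.040876 N
F_1 = -3.599432 N
F_2 = 6.988875 N
F_3 = -11.912155 N
F_4 = 8.906216 N
F_5 = -8.425769 N
F_6 = -9.291519 N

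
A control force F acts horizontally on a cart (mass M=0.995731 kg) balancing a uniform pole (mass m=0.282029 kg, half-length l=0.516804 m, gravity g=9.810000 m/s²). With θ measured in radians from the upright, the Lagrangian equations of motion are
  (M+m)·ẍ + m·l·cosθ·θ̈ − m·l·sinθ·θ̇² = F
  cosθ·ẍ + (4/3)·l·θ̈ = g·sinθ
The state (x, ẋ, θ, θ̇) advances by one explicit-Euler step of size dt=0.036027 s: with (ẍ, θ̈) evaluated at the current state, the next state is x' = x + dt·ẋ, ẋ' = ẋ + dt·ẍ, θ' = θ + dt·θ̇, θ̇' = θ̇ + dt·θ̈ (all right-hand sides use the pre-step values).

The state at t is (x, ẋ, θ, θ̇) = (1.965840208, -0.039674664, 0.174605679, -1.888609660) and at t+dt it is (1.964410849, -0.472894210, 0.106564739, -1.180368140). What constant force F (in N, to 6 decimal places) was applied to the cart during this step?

F = -12.633444 N

ẍ = (ẋ'−ẋ)/dt = (-0.472894210−-0.039674664)/0.036027 = -12.024858
θ̈ = (θ̇'−θ̇)/dt = (-1.180368140−-1.888609660)/0.036027 = 19.658632
sinθ=0.173720, cosθ=0.984795
F = (M+m)·ẍ + m·l·cosθ·θ̈ − m·l·sinθ·θ̇² = -15.364882 + 2.821752 − 0.090314 = -12.633444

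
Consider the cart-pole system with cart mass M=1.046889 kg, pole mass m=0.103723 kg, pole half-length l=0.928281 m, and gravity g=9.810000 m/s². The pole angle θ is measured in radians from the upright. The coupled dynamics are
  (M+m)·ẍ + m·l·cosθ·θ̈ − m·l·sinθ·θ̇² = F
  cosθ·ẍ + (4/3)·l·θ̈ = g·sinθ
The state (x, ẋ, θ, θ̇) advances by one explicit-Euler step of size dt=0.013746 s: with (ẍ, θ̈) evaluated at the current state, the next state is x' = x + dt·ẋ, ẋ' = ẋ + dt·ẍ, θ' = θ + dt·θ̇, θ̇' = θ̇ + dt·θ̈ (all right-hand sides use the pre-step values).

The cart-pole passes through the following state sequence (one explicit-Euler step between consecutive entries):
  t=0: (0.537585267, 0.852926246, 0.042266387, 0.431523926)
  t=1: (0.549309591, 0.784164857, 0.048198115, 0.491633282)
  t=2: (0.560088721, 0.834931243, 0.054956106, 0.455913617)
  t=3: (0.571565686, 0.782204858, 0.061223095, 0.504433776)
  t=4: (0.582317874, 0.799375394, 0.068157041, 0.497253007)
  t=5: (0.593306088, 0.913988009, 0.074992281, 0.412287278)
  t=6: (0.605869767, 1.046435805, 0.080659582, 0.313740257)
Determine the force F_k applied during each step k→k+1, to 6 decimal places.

step 0→1:
  ẍ = (ẋ'−ẋ)/dt = (0.784164857−0.852926246)/0.013746 = -5.002283
  θ̈ = (θ̇'−θ̇)/dt = (0.491633282−0.431523926)/0.013746 = 4.372862
  sinθ=0.042254, cosθ=0.999107
  F = (M+m)·ẍ + m·l·cosθ·θ̈ − m·l·sinθ·θ̇² = -5.755687 + 0.420661 − 0.000758 = -5.335784
step 1→2:
  ẍ = (ẋ'−ẋ)/dt = (0.834931243−0.784164857)/0.013746 = 3.693175
  θ̈ = (θ̇'−θ̇)/dt = (0.455913617−0.491633282)/0.013746 = -2.598550
  sinθ=0.048179, cosθ=0.998839
  F = (M+m)·ẍ + m·l·cosθ·θ̈ − m·l·sinθ·θ̇² = 4.249412 + -0.249908 − 0.001121 = 3.998382
step 2→3:
  ẍ = (ẋ'−ẋ)/dt = (0.782204858−0.834931243)/0.013746 = -3.835762
  θ̈ = (θ̇'−θ̇)/dt = (0.504433776−0.455913617)/0.013746 = 3.529766
  sinθ=0.054928, cosθ=0.998490
  F = (M+m)·ẍ + m·l·cosθ·θ̈ − m·l·sinθ·θ̇² = -4.413474 + 0.339347 − 0.001099 = -4.075226
step 3→4:
  ẍ = (ẋ'−ẋ)/dt = (0.799375394−0.782204858)/0.013746 = 1.249130
  θ̈ = (θ̇'−θ̇)/dt = (0.497253007−0.504433776)/0.013746 = -0.522390
  sinθ=0.061185, cosθ=0.998126
  F = (M+m)·ẍ + m·l·cosθ·θ̈ − m·l·sinθ·θ̇² = 1.437264 + -0.050204 − 0.001499 = 1.385561
step 4→5:
  ẍ = (ẋ'−ẋ)/dt = (0.913988009−0.799375394)/0.013746 = 8.337888
  θ̈ = (θ̇'−θ̇)/dt = (0.412287278−0.497253007)/0.013746 = -6.181124
  sinθ=0.068104, cosθ=0.997678
  F = (M+m)·ẍ + m·l·cosθ·θ̈ − m·l·sinθ·θ̇² = 9.593674 + -0.593762 − 0.001621 = 8.998291
step 5→6:
  ẍ = (ẋ'−ẋ)/dt = (1.046435805−0.913988009)/0.013746 = 9.635370
  θ̈ = (θ̇'−θ̇)/dt = (0.313740257−0.412287278)/0.013746 = -7.169142
  sinθ=0.074922, cosθ=0.997189
  F = (M+m)·ẍ + m·l·cosθ·θ̈ − m·l·sinθ·θ̇² = 11.086572 + -0.688334 − 0.001226 = 10.397012

F_0 = -5.335784 N
F_1 = 3.998382 N
F_2 = -4.075226 N
F_3 = 1.385561 N
F_4 = 8.998291 N
F_5 = 10.397012 N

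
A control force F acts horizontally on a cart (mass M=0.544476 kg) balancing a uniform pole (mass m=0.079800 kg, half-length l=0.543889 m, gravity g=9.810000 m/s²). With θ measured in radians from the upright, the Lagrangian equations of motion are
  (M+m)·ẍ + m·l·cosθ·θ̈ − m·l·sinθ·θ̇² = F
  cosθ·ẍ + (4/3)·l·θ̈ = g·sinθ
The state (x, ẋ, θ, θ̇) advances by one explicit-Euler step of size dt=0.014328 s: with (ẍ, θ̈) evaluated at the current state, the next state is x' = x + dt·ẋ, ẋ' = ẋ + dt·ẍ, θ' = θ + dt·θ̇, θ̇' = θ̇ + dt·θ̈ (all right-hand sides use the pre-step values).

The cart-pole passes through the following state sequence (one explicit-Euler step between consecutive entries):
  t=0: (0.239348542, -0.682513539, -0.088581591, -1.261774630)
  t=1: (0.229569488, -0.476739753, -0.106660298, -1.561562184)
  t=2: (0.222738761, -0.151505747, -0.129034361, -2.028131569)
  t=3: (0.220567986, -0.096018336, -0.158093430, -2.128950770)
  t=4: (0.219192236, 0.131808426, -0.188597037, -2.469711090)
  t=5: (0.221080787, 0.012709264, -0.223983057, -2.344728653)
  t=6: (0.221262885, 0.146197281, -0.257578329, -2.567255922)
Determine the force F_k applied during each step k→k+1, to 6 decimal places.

F_0 = 8.067194 N
F_1 = 12.776528 N
F_2 = 2.137716 N
F_3 = 8.938105 N
F_4 = -4.767677 N
F_5 = 5.211879 N

step 0→1:
  ẍ = (ẋ'−ẋ)/dt = (-0.476739753−-0.682513539)/0.014328 = 14.361654
  θ̈ = (θ̇'−θ̇)/dt = (-1.561562184−-1.261774630)/0.014328 = -20.923196
  sinθ=-0.088466, cosθ=0.996079
  F = (M+m)·ẍ + m·l·cosθ·θ̈ − m·l·sinθ·θ̇² = 8.965636 + -0.904555 − -0.006113 = 8.067194
step 1→2:
  ẍ = (ẋ'−ẋ)/dt = (-0.151505747−-0.476739753)/0.014328 = 22.699191
  θ̈ = (θ̇'−θ̇)/dt = (-2.028131569−-1.561562184)/0.014328 = -32.563469
  sinθ=-0.106458, cosθ=0.994317
  F = (M+m)·ẍ + m·l·cosθ·θ̈ − m·l·sinθ·θ̇² = 14.170560 + -1.405299 − -0.011267 = 12.776528
step 2→3:
  ẍ = (ẋ'−ẋ)/dt = (-0.096018336−-0.151505747)/0.014328 = 3.872656
  θ̈ = (θ̇'−θ̇)/dt = (-2.128950770−-2.028131569)/0.014328 = -7.036516
  sinθ=-0.128677, cosθ=0.991687
  F = (M+m)·ẍ + m·l·cosθ·θ̈ − m·l·sinθ·θ̇² = 2.417606 + -0.302862 − -0.022972 = 2.137716
step 3→4:
  ẍ = (ẋ'−ẋ)/dt = (0.131808426−-0.096018336)/0.014328 = 15.900807
  θ̈ = (θ̇'−θ̇)/dt = (-2.469711090−-2.128950770)/0.014328 = -23.782825
  sinθ=-0.157436, cosθ=0.987529
  F = (M+m)·ẍ + m·l·cosθ·θ̈ − m·l·sinθ·θ̇² = 9.926492 + -1.019358 − -0.030970 = 8.938105
step 4→5:
  ẍ = (ẋ'−ẋ)/dt = (0.012709264−0.131808426)/0.014328 = -8.312337
  θ̈ = (θ̇'−θ̇)/dt = (-2.344728653−-2.469711090)/0.014328 = 8.722951
  sinθ=-0.187481, cosθ=0.982268
  F = (M+m)·ẍ + m·l·cosθ·θ̈ − m·l·sinθ·θ̇² = -5.189192 + 0.371883 − -0.049632 = -4.767677
step 5→6:
  ẍ = (ẋ'−ẋ)/dt = (0.146197281−0.012709264)/0.014328 = 9.316584
  θ̈ = (θ̇'−θ̇)/dt = (-2.567255922−-2.344728653)/0.014328 = -15.530937
  sinθ=-0.222115, cosθ=0.975020
  F = (M+m)·ẍ + m·l·cosθ·θ̈ − m·l·sinθ·θ̇² = 5.816120 + -0.657241 − -0.053000 = 5.211879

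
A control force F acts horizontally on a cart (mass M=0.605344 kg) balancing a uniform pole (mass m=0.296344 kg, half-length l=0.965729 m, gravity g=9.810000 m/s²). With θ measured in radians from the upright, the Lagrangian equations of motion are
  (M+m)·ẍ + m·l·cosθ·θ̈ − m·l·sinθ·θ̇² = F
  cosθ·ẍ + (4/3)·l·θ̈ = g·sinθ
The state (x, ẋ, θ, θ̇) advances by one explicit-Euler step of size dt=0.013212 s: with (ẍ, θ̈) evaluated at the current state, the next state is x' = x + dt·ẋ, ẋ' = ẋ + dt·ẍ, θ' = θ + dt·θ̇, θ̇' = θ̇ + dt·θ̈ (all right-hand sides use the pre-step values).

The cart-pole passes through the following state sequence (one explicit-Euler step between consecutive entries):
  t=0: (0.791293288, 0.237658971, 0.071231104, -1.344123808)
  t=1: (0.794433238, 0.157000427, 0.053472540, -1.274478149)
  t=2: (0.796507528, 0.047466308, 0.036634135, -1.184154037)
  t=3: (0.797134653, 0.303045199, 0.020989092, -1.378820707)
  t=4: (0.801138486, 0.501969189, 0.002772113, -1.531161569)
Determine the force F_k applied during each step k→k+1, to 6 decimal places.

F_0 = -4.036771 N
F_1 = -5.546558 N
F_2 = 13.214074 N
F_3 = 10.265515 N

step 0→1:
  ẍ = (ẋ'−ẋ)/dt = (0.157000427−0.237658971)/0.013212 = -6.104946
  θ̈ = (θ̇'−θ̇)/dt = (-1.274478149−-1.344123808)/0.013212 = 5.271394
  sinθ=0.071171, cosθ=0.997464
  F = (M+m)·ẍ + m·l·cosθ·θ̈ − m·l·sinθ·θ̇² = -5.504756 + 1.504784 − 0.036799 = -4.036771
step 1→2:
  ẍ = (ẋ'−ẋ)/dt = (0.047466308−0.157000427)/0.013212 = -8.290502
  θ̈ = (θ̇'−θ̇)/dt = (-1.184154037−-1.274478149)/0.013212 = 6.836521
  sinθ=0.053447, cosθ=0.998571
  F = (M+m)·ẍ + m·l·cosθ·θ̈ − m·l·sinθ·θ̇² = -7.475447 + 1.953734 − 0.024845 = -5.546558
step 2→3:
  ẍ = (ẋ'−ẋ)/dt = (0.303045199−0.047466308)/0.013212 = 19.344451
  θ̈ = (θ̇'−θ̇)/dt = (-1.378820707−-1.184154037)/0.013212 = -14.734080
  sinθ=0.036626, cosθ=0.999329
  F = (M+m)·ẍ + m·l·cosθ·θ̈ − m·l·sinθ·θ̇² = 17.442660 + -4.213888 − 0.014698 = 13.214074
step 3→4:
  ẍ = (ẋ'−ẋ)/dt = (0.501969189−0.303045199)/0.013212 = 15.056312
  θ̈ = (θ̇'−θ̇)/dt = (-1.531161569−-1.378820707)/0.013212 = -11.530492
  sinθ=0.020988, cosθ=0.999780
  F = (M+m)·ẍ + m·l·cosθ·θ̈ − m·l·sinθ·θ̇² = 13.576096 + -3.299162 − 0.011419 = 10.265515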